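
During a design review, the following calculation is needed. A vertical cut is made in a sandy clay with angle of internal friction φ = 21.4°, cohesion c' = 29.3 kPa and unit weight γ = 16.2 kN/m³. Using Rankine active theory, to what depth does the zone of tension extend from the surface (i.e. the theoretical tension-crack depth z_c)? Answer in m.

K_a = tan²(45° − 21.4°/2) = 0.4653; √K_a = 0.6822.
The active pressure is zero where K_a γ z = 2c√K_a, so z_c = 2c/(γ√K_a) = 2×29.3/(16.2×0.6822) = 5.303 m.

5.30 m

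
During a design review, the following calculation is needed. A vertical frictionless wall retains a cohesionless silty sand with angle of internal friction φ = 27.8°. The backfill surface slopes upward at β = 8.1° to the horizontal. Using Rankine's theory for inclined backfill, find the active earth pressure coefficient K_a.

K_a = cos β · (cos β − √(cos²β − cos²φ)) / (cos β + √(cos²β − cos²φ)).
cos β = 0.9900, cos φ = 0.8846, √(cos²β − cos²φ) = 0.4446.
K_a = 0.9900 × (0.9900 − 0.4446)/(0.9900 + 0.4446) = 0.3764.

0.376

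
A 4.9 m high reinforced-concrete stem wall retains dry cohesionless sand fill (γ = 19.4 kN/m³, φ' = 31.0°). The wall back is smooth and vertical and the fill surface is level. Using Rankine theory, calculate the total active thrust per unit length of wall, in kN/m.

74.6 kN/m

K_a = tan²(45° − φ/2) = 0.3201.
P_a = ½ K_a γ H² = 0.5 × 0.3201 × 19.4 × 4.9² = 74.55 kN/m.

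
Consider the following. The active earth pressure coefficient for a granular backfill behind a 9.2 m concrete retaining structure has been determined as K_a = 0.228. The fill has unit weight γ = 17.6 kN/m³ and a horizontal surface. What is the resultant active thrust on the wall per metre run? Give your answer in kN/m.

170 kN/m

P = ½ K_a γ H² = 0.5 × 0.228 × 17.6 × 9.2² = 169.8 kN/m.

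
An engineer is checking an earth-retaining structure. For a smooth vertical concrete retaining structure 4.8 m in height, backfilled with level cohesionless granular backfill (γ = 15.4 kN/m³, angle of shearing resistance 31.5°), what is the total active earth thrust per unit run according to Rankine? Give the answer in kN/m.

55.6 kN/m

K_a = tan²(45° − φ/2) = 0.3136.
P_a = ½ K_a γ H² = 0.5 × 0.3136 × 15.4 × 4.8² = 55.64 kN/m.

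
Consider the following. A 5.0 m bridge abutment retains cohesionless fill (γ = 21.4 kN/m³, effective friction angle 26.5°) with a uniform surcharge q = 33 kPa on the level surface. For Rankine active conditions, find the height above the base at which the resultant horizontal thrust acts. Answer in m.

1.98 m

K_a = 0.3829.
Triangular part P₁ = ½K_aγH² = 102.4 at H/3 = 1.667 m; rectangular part P₂ = K_a q H = 63.18 at H/2 = 2.500 m.
ȳ = (P₁·1.667 + P₂·2.500)/(P₁+P₂) = 1.985 m.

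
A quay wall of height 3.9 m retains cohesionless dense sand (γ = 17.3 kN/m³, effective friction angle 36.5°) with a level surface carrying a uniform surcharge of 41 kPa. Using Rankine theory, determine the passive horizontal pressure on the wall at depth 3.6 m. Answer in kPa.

K_p = (1 + sin φ)/(1 − sin φ) = 3.936.
σ_v = γz + q = 17.3 × 3.6 + 41 = 103.3 kPa.
σ_h = K_p σ_v = 3.936 × 103.3 = 406.5 kPa.

407 kPa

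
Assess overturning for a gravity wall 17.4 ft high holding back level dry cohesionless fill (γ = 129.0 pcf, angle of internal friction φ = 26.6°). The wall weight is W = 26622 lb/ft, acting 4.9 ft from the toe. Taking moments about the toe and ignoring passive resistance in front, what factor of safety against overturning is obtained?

3.02

K_a = tan²(45° − 26.6°/2) = 0.3814.
P_a = ½K_aγH² = 0.5×0.3814×129.0×17.4² = 7449 lb/ft, acting at H/3 = 5.800 ft above the base.
Overturning moment M_o = P_a × H/3 = 7449 × 5.800 = 43200.
Resisting moment M_r = W × 4.9 = 26622 × 4.9 = 130400.
FS_overturning = M_r/M_o = 130400/43200 = 3.019.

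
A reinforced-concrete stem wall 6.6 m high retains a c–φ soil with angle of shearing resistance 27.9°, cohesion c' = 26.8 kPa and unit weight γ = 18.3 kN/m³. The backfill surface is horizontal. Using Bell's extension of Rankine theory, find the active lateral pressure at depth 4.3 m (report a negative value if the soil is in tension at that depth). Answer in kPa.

K_a = (1 − sin φ)/(1 + sin φ) = 0.3625.
σ_a = K_a γ z − 2c√K_a = 0.3625×18.3×4.3 − 2×26.8×0.6020 = -3.748 kPa.

-3.75 kPa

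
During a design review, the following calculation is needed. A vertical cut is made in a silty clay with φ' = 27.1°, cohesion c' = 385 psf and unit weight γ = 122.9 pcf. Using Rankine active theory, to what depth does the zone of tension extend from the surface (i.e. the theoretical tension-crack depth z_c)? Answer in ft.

10.2 ft

K_a = tan²(45° − 27.1°/2) = 0.3741; √K_a = 0.6116.
The active pressure is zero where K_a γ z = 2c√K_a, so z_c = 2c/(γ√K_a) = 2×385/(122.9×0.6116) = 10.24 ft.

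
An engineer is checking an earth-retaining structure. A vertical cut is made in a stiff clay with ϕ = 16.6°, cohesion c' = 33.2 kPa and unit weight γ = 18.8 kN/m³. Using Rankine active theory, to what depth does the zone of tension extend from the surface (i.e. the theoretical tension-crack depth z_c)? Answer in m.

K_a = tan²(45° − 16.6°/2) = 0.5556; √K_a = 0.7454.
The active pressure is zero where K_a γ z = 2c√K_a, so z_c = 2c/(γ√K_a) = 2×33.2/(18.8×0.7454) = 4.738 m.

4.74 m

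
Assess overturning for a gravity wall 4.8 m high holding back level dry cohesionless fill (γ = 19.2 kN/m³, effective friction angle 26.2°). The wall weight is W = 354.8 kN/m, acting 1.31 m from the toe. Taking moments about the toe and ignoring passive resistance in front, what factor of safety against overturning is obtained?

3.39

K_a = tan²(45° − 26.2°/2) = 0.3874.
P_a = ½K_aγH² = 0.5×0.3874×19.2×4.8² = 85.70 kN/m, acting at H/3 = 1.600 m above the base.
Overturning moment M_o = P_a × H/3 = 85.70 × 1.600 = 137.1.
Resisting moment M_r = W × 1.31 = 354.8 × 1.31 = 464.8.
FS_overturning = M_r/M_o = 464.8/137.1 = 3.390.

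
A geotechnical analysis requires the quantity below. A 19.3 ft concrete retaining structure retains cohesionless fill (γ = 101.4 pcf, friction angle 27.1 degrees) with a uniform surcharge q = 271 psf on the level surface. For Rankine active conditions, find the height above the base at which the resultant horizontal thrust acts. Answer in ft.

K_a = 0.3741.
Triangular part P₁ = ½K_aγH² = 7064 at H/3 = 6.433 ft; rectangular part P₂ = K_a q H = 1956 at H/2 = 9.650 ft.
ȳ = (P₁·6.433 + P₂·9.650)/(P₁+P₂) = 7.131 ft.

7.13 ft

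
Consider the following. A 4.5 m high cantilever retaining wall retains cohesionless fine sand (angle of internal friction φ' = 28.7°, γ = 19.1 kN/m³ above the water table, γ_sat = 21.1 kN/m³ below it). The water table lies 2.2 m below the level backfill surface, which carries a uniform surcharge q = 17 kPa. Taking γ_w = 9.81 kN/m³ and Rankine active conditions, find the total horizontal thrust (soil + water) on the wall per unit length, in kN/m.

K_a = tan²(45° − φ/2) = 0.3511.
γ' = 21.1 − 9.81 = 11.29 kN/m³. h₂ = H − d_w = 2.3 m.
σ'_h: at surface K_a·q = 5.970; at WT K_a(q+γd_w) = 20.72; at base K_a(q+γd_w+γ'h₂) = 29.84 kPa.
P₁ = ½(5.970+20.72)×2.2 = 29.36; P₂ = ½(20.72+29.84)×2.3 = 58.15; P_w = ½γ_w h₂² = 25.95.
Total = 29.36+58.15+25.95 = 113.5 kN/m.

113 kN/m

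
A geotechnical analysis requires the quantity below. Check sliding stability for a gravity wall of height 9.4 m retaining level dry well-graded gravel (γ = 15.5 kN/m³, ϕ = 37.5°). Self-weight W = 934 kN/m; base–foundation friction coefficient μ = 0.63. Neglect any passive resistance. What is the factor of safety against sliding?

K_a = tan²(45° − 37.5°/2) = 0.2432.
P_a = ½K_aγH² = 0.5×0.2432×15.5×9.4² = 166.5 kN/m, acting at H/3 = 3.133 m above the base.
FS_sliding = μW / P_a = 0.63×934 / 166.5 = 3.533.

3.53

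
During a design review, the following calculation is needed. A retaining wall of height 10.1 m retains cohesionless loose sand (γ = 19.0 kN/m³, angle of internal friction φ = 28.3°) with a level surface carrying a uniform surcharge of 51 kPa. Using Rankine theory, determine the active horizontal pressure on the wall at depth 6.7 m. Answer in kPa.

63.6 kPa

K_a = (1 − sin φ)/(1 + sin φ) = 0.3568.
σ_v = γz + q = 19.0 × 6.7 + 51 = 178.3 kPa.
σ_h = K_a σ_v = 0.3568 × 178.3 = 63.61 kPa.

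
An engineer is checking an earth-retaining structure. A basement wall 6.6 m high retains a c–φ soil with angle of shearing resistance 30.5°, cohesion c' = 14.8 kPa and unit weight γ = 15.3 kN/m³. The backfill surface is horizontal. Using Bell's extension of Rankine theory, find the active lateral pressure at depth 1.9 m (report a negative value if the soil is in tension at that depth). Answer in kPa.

-7.42 kPa

K_a = (1 − sin φ)/(1 + sin φ) = 0.3267.
σ_a = K_a γ z − 2c√K_a = 0.3267×15.3×1.9 − 2×14.8×0.5715 = -7.422 kPa.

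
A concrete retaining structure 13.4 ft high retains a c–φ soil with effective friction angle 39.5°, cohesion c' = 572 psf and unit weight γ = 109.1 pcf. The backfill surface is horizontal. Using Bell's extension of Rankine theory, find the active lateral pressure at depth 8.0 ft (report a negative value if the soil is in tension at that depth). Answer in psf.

-345 psf

K_a = (1 − sin φ)/(1 + sin φ) = 0.2224.
σ_a = K_a γ z − 2c√K_a = 0.2224×109.1×8.0 − 2×572×0.4716 = -345.4 psf.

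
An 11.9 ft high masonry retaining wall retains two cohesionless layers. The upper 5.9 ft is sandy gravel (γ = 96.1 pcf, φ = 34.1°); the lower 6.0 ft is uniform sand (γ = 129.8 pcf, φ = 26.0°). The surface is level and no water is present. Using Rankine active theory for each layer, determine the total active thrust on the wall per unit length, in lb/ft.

K_a1 = tan²(45°−34.1°/2) = 0.2815; K_a2 = tan²(45°−26.0°/2) = 0.3905.
Layer 1: σ at base = K_a1 γ₁ h₁ = 159.6 psf; P₁ = ½×159.6×5.9 = 470.9.
Layer 2: σ_v at top = γ₁h₁ = 567.0; σ_h top = K_a2×567.0 = 221.4; σ_h base = K_a2×(567.0+129.8×6.0) = 525.5.
P₂ = ½(221.4+525.5)×6.0 = 2241. Total P_a = 470.9+2241 = 2711 lb/ft.

2710 lb/ft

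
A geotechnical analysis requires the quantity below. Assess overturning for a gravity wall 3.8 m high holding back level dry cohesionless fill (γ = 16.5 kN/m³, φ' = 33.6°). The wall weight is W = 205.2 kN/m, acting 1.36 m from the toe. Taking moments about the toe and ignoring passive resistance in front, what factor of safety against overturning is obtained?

6.43

K_a = tan²(45° − 33.6°/2) = 0.2875.
P_a = ½K_aγH² = 0.5×0.2875×16.5×3.8² = 34.25 kN/m, acting at H/3 = 1.267 m above the base.
Overturning moment M_o = P_a × H/3 = 34.25 × 1.267 = 43.38.
Resisting moment M_r = W × 1.36 = 205.2 × 1.36 = 279.1.
FS_overturning = M_r/M_o = 279.1/43.38 = 6.433.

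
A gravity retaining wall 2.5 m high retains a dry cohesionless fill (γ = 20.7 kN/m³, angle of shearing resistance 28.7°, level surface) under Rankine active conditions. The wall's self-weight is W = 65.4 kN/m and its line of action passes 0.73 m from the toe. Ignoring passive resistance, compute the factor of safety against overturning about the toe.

2.52

K_a = tan²(45° − 28.7°/2) = 0.3511.
P_a = ½K_aγH² = 0.5×0.3511×20.7×2.5² = 22.71 kN/m, acting at H/3 = 0.8333 m above the base.
Overturning moment M_o = P_a × H/3 = 22.71 × 0.8333 = 18.93.
Resisting moment M_r = W × 0.73 = 65.4 × 0.73 = 47.74.
FS_overturning = M_r/M_o = 47.74/18.93 = 2.522.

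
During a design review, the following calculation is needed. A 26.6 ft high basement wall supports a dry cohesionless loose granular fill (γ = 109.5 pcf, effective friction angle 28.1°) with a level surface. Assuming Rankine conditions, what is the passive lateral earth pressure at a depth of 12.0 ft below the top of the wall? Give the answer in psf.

K_p = (1 + sin φ)/(1 − sin φ) = 2.781.
σ_h = K_p γ z = 2.781 × 109.5 × 12.0 = 3654 psf.

3650 psf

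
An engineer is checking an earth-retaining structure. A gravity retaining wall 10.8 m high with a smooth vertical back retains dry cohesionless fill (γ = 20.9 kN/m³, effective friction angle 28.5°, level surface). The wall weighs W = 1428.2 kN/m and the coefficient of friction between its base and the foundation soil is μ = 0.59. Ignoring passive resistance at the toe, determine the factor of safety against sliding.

1.95

K_a = tan²(45° − 28.5°/2) = 0.3540.
P_a = ½K_aγH² = 0.5×0.3540×20.9×10.8² = 431.4 kN/m, acting at H/3 = 3.600 m above the base.
FS_sliding = μW / P_a = 0.59×1428.2 / 431.4 = 1.953.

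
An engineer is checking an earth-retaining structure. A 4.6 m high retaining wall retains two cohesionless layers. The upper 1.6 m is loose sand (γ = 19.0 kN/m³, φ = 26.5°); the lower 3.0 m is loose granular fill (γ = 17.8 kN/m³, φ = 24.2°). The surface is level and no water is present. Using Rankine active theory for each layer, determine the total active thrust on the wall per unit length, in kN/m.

81.0 kN/m

K_a1 = tan²(45°−26.5°/2) = 0.3829; K_a2 = tan²(45°−24.2°/2) = 0.4185.
Layer 1: σ at base = K_a1 γ₁ h₁ = 11.64 kPa; P₁ = ½×11.64×1.6 = 9.313.
Layer 2: σ_v at top = γ₁h₁ = 30.40; σ_h top = K_a2×30.40 = 12.72; σ_h base = K_a2×(30.40+17.8×3.0) = 35.07.
P₂ = ½(12.72+35.07)×3.0 = 71.69. Total P_a = 9.313+71.69 = 81.01 kN/m.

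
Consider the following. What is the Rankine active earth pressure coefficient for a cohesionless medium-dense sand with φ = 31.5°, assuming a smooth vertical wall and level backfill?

K_a = (1 − sin φ)/(1 + sin φ) = (1 − sin 31.5°)/(1 + sin 31.5°) = 0.3136.

0.314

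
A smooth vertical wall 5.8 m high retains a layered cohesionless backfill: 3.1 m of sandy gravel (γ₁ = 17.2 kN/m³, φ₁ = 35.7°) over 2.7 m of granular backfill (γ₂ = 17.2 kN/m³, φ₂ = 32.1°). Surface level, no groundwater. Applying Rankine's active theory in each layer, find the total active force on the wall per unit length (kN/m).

85.0 kN/m

K_a1 = tan²(45°−35.7°/2) = 0.2630; K_a2 = tan²(45°−32.1°/2) = 0.3060.
Layer 1: σ at base = K_a1 γ₁ h₁ = 14.02 kPa; P₁ = ½×14.02×3.1 = 21.74.
Layer 2: σ_v at top = γ₁h₁ = 53.32; σ_h top = K_a2×53.32 = 16.32; σ_h base = K_a2×(53.32+17.2×2.7) = 30.53.
P₂ = ½(16.32+30.53)×2.7 = 63.24. Total P_a = 21.74+63.24 = 84.97 kN/m.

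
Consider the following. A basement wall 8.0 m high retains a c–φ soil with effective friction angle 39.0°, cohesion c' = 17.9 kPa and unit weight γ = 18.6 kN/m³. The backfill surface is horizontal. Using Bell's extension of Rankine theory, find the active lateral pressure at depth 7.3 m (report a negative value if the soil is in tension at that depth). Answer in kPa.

K_a = (1 − sin φ)/(1 + sin φ) = 0.2275.
σ_a = K_a γ z − 2c√K_a = 0.2275×18.6×7.3 − 2×17.9×0.4770 = 13.81 kPa.

13.8 kPa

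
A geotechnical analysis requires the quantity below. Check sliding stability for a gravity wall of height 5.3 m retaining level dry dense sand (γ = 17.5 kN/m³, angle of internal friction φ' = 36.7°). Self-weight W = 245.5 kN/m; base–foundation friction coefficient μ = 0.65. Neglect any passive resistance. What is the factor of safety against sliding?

K_a = tan²(45° − 36.7°/2) = 0.2519.
P_a = ½K_aγH² = 0.5×0.2519×17.5×5.3² = 61.90 kN/m, acting at H/3 = 1.767 m above the base.
FS_sliding = μW / P_a = 0.65×245.5 / 61.90 = 2.578.

2.58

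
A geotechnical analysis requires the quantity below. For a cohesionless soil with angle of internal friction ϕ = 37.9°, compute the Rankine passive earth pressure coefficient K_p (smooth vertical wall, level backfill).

K_p = (1 + sin φ)/(1 − sin φ) = tan²(45° + 37.9°/2) = 4.185.

4.19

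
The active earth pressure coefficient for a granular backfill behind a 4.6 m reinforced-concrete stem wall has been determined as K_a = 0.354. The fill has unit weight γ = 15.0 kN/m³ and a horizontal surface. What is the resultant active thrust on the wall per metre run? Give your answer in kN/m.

P = ½ K_a γ H² = 0.5 × 0.354 × 15.0 × 4.6² = 56.18 kN/m.

56.2 kN/m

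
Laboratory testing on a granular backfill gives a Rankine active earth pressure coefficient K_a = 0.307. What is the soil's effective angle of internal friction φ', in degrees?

K_a = tan²(45° − φ/2) ⇒ 45° − φ/2 = arctan(√0.307) = 28.99°.
φ = 2(45° − 28.99°) = 32.02°.

32.0°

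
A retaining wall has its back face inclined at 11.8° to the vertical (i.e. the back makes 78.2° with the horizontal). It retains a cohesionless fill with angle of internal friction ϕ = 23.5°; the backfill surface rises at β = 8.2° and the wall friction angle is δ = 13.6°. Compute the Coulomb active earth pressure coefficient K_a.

0.549

K_a = sin²(α+φ) / [sin²α · sin(α−δ) · (1 + √{sin(φ+δ)sin(φ−β) / (sin(α−δ)sin(α+β))})²].
With α = 78.2°, φ = 23.5°, δ = 13.6°, β = 8.2°: K_a = 0.5493.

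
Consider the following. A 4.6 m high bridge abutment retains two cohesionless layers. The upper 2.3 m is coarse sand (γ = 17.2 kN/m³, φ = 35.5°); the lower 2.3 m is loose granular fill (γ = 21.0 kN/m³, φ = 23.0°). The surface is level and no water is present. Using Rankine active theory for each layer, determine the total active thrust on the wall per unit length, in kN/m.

K_a1 = tan²(45°−35.5°/2) = 0.2653; K_a2 = tan²(45°−23.0°/2) = 0.4381.
Layer 1: σ at base = K_a1 γ₁ h₁ = 10.49 kPa; P₁ = ½×10.49×2.3 = 12.07.
Layer 2: σ_v at top = γ₁h₁ = 39.56; σ_h top = K_a2×39.56 = 17.33; σ_h base = K_a2×(39.56+21.0×2.3) = 38.49.
P₂ = ½(17.33+38.49)×2.3 = 64.20. Total P_a = 12.07+64.20 = 76.26 kN/m.

76.3 kN/m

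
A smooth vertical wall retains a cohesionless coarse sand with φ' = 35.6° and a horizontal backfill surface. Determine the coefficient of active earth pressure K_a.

K_a = (1 − sin φ)/(1 + sin φ) = (1 − sin 35.6°)/(1 + sin 35.6°) = 0.2641.

0.264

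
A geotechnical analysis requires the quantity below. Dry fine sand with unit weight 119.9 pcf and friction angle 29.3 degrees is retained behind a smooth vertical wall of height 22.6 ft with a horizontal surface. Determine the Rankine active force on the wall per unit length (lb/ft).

10500 lb/ft

K_a = tan²(45° − φ/2) = 0.3428.
P_a = ½ K_a γ H² = 0.5 × 0.3428 × 119.9 × 22.6² = 10500 lb/ft.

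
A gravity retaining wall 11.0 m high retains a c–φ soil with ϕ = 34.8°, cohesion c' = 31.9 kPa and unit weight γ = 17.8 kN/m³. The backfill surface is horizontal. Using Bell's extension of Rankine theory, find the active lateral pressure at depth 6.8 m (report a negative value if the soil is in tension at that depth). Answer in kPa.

-0.273 kPa

K_a = (1 − sin φ)/(1 + sin φ) = 0.2733.
σ_a = K_a γ z − 2c√K_a = 0.2733×17.8×6.8 − 2×31.9×0.5228 = -0.2728 kPa.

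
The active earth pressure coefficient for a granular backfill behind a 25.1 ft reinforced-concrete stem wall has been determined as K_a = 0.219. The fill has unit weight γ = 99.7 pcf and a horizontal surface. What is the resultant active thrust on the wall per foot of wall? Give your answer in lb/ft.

P = ½ K_a γ H² = 0.5 × 0.219 × 99.7 × 25.1² = 6878 lb/ft.

6880 lb/ft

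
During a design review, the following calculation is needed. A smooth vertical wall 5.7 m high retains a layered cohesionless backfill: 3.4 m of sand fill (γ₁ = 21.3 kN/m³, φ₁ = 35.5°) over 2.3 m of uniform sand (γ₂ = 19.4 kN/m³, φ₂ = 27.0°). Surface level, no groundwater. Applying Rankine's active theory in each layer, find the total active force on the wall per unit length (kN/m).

K_a1 = tan²(45°−35.5°/2) = 0.2653; K_a2 = tan²(45°−27.0°/2) = 0.3755.
Layer 1: σ at base = K_a1 γ₁ h₁ = 19.21 kPa; P₁ = ½×19.21×3.4 = 32.66.
Layer 2: σ_v at top = γ₁h₁ = 72.42; σ_h top = K_a2×72.42 = 27.20; σ_h base = K_a2×(72.42+19.4×2.3) = 43.95.
P₂ = ½(27.20+43.95)×2.3 = 81.82. Total P_a = 32.66+81.82 = 114.5 kN/m.

114 kN/m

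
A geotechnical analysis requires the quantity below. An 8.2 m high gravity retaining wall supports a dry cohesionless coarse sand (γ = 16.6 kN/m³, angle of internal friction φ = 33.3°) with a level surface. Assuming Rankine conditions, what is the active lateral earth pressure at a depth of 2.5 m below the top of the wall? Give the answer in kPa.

K_a = (1 − sin φ)/(1 + sin φ) = 0.2911.
σ_h = K_a γ z = 0.2911 × 16.6 × 2.5 = 12.08 kPa.

12.1 kPa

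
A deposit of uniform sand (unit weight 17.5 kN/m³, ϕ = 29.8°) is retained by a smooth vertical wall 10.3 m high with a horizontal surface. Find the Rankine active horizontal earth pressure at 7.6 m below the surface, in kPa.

44.7 kPa

K_a = (1 − sin φ)/(1 + sin φ) = 0.3360.
σ_h = K_a γ z = 0.3360 × 17.5 × 7.6 = 44.69 kPa.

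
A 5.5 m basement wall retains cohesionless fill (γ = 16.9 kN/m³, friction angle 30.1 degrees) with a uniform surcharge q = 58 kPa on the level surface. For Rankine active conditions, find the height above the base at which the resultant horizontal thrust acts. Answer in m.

K_a = 0.3320.
Triangular part P₁ = ½K_aγH² = 84.86 at H/3 = 1.833 m; rectangular part P₂ = K_a q H = 105.9 at H/2 = 2.750 m.
ȳ = (P₁·1.833 + P₂·2.750)/(P₁+P₂) = 2.342 m.

2.34 m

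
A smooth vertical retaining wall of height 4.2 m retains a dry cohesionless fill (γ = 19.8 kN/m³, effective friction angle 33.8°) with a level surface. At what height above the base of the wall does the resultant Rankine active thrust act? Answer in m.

K_a = 0.2851.
The pressure distribution is triangular, so the resultant acts at H/3 above the base = 4.2/3 = 1.400 m.

1.40 m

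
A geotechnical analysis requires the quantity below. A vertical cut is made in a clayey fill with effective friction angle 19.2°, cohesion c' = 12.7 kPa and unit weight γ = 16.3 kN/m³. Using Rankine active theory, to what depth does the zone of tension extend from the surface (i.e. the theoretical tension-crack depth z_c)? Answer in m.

2.19 m

K_a = tan²(45° − 19.2°/2) = 0.5050; √K_a = 0.7107.
The active pressure is zero where K_a γ z = 2c√K_a, so z_c = 2c/(γ√K_a) = 2×12.7/(16.3×0.7107) = 2.193 m.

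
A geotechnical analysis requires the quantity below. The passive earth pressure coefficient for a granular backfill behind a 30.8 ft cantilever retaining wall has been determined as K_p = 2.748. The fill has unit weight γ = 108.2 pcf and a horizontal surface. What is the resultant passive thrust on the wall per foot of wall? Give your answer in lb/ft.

P = ½ K_p γ H² = 0.5 × 2.748 × 108.2 × 30.8² = 141000 lb/ft.

141000 lb/ft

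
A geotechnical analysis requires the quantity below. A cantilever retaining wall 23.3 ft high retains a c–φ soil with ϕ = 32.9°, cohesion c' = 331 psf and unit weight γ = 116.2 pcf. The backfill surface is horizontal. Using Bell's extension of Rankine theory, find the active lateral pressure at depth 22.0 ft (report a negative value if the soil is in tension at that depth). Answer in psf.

K_a = (1 − sin φ)/(1 + sin φ) = 0.2960.
σ_a = K_a γ z − 2c√K_a = 0.2960×116.2×22.0 − 2×331×0.5441 = 396.6 psf.

397 psf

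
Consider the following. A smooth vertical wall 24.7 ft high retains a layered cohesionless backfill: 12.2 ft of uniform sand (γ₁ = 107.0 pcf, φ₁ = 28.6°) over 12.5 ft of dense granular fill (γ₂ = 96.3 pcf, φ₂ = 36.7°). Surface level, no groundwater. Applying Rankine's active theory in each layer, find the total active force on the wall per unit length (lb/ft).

K_a1 = tan²(45°−28.6°/2) = 0.3525; K_a2 = tan²(45°−36.7°/2) = 0.2519.
Layer 1: σ at base = K_a1 γ₁ h₁ = 460.2 psf; P₁ = ½×460.2×12.2 = 2807.
Layer 2: σ_v at top = γ₁h₁ = 1305; σ_h top = K_a2×1305 = 328.8; σ_h base = K_a2×(1305+96.3×12.5) = 631.9.
P₂ = ½(328.8+631.9)×12.5 = 6005. Total P_a = 2807+6005 = 8812 lb/ft.

8810 lb/ft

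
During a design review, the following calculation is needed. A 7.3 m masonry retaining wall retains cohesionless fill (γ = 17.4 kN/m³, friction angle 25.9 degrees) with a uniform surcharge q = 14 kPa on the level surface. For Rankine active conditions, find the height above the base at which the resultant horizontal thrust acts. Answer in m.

K_a = 0.3920.
Triangular part P₁ = ½K_aγH² = 181.7 at H/3 = 2.433 m; rectangular part P₂ = K_a q H = 40.06 at H/2 = 3.650 m.
ȳ = (P₁·2.433 + P₂·3.650)/(P₁+P₂) = 2.653 m.

2.65 m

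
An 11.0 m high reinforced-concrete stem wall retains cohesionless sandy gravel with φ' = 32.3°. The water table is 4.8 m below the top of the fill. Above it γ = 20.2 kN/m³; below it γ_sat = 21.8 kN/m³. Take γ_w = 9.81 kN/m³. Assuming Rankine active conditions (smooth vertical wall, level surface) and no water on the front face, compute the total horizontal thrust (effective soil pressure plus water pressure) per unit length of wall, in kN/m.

512 kN/m

K_a = tan²(45° − φ/2) = 0.3035.
γ' = 21.8 − 9.81 = 11.99 kN/m³. Depth below WT = 6.2 m.
σ'_h at WT = K_a γ d_w = 29.43 kPa; at base = 29.43 + K_a γ' × 6.2 = 51.99 kPa.
P₁ (0–4.8 m) = ½×29.43×4.8 = 70.62. P₂ (4.8–11.0 m) = ½(29.43+51.99)×6.2 = 252.4.
P_w = ½ γ_w h₂² = 0.5×9.81×6.2² = 188.5. Total = 70.62+252.4+188.5 = 511.5 kN/m.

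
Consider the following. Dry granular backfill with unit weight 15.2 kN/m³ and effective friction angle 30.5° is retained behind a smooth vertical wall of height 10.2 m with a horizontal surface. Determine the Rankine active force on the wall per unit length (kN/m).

K_a = tan²(45° − φ/2) = 0.3267.
P_a = ½ K_a γ H² = 0.5 × 0.3267 × 15.2 × 10.2² = 258.3 kN/m.

258 kN/m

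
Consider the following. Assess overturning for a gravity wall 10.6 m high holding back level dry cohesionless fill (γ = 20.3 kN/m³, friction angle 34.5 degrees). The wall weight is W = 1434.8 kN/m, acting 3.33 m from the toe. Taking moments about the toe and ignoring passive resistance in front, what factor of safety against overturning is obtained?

K_a = tan²(45° − 34.5°/2) = 0.2768.
P_a = ½K_aγH² = 0.5×0.2768×20.3×10.6² = 315.7 kN/m, acting at H/3 = 3.533 m above the base.
Overturning moment M_o = P_a × H/3 = 315.7 × 3.533 = 1115.
Resisting moment M_r = W × 3.33 = 1434.8 × 3.33 = 4778.
FS_overturning = M_r/M_o = 4778/1115 = 4.283.

4.28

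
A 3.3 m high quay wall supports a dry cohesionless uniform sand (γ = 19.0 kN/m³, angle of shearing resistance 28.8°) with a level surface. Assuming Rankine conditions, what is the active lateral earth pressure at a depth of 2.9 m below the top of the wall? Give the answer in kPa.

19.3 kPa

K_a = (1 − sin φ)/(1 + sin φ) = 0.3498.
σ_h = K_a γ z = 0.3498 × 19.0 × 2.9 = 19.27 kPa.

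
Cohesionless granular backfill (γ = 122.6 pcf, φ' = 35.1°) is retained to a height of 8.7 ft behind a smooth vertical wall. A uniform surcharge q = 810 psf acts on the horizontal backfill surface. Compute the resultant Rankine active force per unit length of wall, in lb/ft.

K_a = tan²(45° − φ/2) = 0.2698.
Soil triangle: ½ K_a γ H² = 0.5×0.2698×122.6×8.7² = 1252 lb/ft.
Surcharge rectangle: K_a q H = 0.2698×810×8.7 = 1902 lb/ft.
Total = 1252 + 1902 = 3154 lb/ft.

3150 lb/ft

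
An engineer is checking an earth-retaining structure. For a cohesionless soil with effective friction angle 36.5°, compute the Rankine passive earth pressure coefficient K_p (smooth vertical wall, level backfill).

K_p = (1 + sin φ)/(1 − sin φ) = tan²(45° + 36.5°/2) = 3.936.

3.94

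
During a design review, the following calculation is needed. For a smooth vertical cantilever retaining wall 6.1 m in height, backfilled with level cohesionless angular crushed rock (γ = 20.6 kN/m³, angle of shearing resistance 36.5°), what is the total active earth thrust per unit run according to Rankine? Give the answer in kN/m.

97.4 kN/m

K_a = tan²(45° − φ/2) = 0.2541.
P_a = ½ K_a γ H² = 0.5 × 0.2541 × 20.6 × 6.1² = 97.37 kN/m.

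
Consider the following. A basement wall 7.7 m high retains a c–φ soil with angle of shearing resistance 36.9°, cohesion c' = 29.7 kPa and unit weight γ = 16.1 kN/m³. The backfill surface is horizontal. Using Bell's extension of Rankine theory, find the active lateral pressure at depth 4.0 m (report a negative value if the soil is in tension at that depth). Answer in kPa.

-13.6 kPa

K_a = (1 − sin φ)/(1 + sin φ) = 0.2497.
σ_a = K_a γ z − 2c√K_a = 0.2497×16.1×4.0 − 2×29.7×0.4997 = -13.60 kPa.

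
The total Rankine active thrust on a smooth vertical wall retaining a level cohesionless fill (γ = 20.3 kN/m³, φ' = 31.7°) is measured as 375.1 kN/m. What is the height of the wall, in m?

10.9 m

K_a = 0.3111. P_a = ½ K_a γ H² ⇒ H = √(2P_a/(K_a γ)).
H = √(2×375.1/(0.3111×20.3)) = 10.90 m.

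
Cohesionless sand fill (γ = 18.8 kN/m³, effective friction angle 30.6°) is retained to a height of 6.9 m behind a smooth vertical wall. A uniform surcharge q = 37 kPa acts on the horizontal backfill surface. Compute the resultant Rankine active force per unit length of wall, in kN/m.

229 kN/m

K_a = tan²(45° − φ/2) = 0.3253.
Soil triangle: ½ K_a γ H² = 0.5×0.3253×18.8×6.9² = 145.6 kN/m.
Surcharge rectangle: K_a q H = 0.3253×37×6.9 = 83.06 kN/m.
Total = 145.6 + 83.06 = 228.7 kN/m.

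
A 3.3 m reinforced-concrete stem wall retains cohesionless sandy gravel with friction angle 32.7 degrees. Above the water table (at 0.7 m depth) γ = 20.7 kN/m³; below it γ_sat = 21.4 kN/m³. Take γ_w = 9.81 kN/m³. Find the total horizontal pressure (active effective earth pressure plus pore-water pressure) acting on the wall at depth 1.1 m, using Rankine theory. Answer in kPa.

9.63 kPa

K_a = (1 − sin φ)/(1 + sin φ) = 0.2985.
γ' = 21.4 − 9.81 = 11.59 kN/m³.
Effective vertical stress at 1.1 m: σ'_v = 20.7×0.7 + 11.59×0.400 = 19.13 kPa.
σ'_h = K_a σ'_v = 0.2985 × 19.13 = 5.709 kPa; u = γ_w × 0.400 = 3.924 kPa.
Total σ_h = 5.709 + 3.924 = 9.633 kPa.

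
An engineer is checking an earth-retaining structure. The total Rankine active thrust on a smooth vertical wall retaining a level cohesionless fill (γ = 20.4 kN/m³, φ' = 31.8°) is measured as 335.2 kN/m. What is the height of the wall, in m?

K_a = 0.3098. P_a = ½ K_a γ H² ⇒ H = √(2P_a/(K_a γ)).
H = √(2×335.2/(0.3098×20.4)) = 10.30 m.

10.3 m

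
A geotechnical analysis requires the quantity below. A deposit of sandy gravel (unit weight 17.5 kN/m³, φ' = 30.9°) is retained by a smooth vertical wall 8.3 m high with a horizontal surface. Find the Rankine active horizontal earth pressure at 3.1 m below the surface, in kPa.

17.4 kPa

K_a = (1 − sin φ)/(1 + sin φ) = 0.3214.
σ_h = K_a γ z = 0.3214 × 17.5 × 3.1 = 17.44 kPa.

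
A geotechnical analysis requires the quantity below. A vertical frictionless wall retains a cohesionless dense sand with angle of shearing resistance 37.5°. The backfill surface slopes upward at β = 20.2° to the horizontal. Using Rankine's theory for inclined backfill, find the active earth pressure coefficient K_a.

K_a = cos β · (cos β − √(cos²β − cos²φ)) / (cos β + √(cos²β − cos²φ)).
cos β = 0.9385, cos φ = 0.7934, √(cos²β − cos²φ) = 0.5014.
K_a = 0.9385 × (0.9385 − 0.5014)/(0.9385 + 0.5014) = 0.2849.

0.285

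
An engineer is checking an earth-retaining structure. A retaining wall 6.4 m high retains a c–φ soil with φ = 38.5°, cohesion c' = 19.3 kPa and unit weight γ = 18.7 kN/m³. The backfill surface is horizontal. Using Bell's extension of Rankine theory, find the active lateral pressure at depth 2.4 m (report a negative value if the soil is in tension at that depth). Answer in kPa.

K_a = (1 − sin φ)/(1 + sin φ) = 0.2327.
σ_a = K_a γ z − 2c√K_a = 0.2327×18.7×2.4 − 2×19.3×0.4823 = -8.177 kPa.

-8.18 kPa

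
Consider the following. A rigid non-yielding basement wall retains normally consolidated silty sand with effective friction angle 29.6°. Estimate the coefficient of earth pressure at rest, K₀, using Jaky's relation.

K₀ = 1 − sin φ' = 1 − sin 29.6° = 0.5061.

0.506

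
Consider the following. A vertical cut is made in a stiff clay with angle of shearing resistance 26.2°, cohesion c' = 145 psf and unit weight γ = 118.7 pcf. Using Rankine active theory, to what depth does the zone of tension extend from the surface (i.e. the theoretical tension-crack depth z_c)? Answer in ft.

K_a = tan²(45° − 26.2°/2) = 0.3874; √K_a = 0.6224.
The active pressure is zero where K_a γ z = 2c√K_a, so z_c = 2c/(γ√K_a) = 2×145/(118.7×0.6224) = 3.925 ft.

3.93 ft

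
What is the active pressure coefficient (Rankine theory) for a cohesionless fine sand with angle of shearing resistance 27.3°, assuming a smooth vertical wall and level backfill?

K_a = tan²(45° − φ/2) = tan²(31.35°) = 0.3711.

0.371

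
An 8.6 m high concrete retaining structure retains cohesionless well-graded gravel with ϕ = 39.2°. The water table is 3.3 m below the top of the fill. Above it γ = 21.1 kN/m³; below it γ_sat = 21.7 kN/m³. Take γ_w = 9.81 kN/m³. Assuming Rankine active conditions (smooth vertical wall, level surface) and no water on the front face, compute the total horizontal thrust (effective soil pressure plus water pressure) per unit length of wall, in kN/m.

K_a = tan²(45° − φ/2) = 0.2255.
γ' = 21.7 − 9.81 = 11.89 kN/m³. Depth below WT = 5.3 m.
σ'_h at WT = K_a γ d_w = 15.70 kPa; at base = 15.70 + K_a γ' × 5.3 = 29.91 kPa.
P₁ (0–3.3 m) = ½×15.70×3.3 = 25.90. P₂ (3.3–8.6 m) = ½(15.70+29.91)×5.3 = 120.9.
P_w = ½ γ_w h₂² = 0.5×9.81×5.3² = 137.8. Total = 25.90+120.9+137.8 = 284.5 kN/m.

285 kN/m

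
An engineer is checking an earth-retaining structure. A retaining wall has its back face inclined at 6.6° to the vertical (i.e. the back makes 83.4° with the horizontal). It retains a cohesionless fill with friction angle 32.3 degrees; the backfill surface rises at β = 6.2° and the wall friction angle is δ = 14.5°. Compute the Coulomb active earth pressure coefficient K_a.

0.350

K_a = sin²(α+φ) / [sin²α · sin(α−δ) · (1 + √{sin(φ+δ)sin(φ−β) / (sin(α−δ)sin(α+β))})²].
With α = 83.4°, φ = 32.3°, δ = 14.5°, β = 6.2°: K_a = 0.3505.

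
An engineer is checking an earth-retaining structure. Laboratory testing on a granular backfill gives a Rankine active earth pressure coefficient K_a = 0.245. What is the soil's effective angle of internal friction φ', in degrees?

K_a = tan²(45° − φ/2) ⇒ 45° − φ/2 = arctan(√0.245) = 26.33°.
φ = 2(45° − 26.33°) = 37.33°.

37.3°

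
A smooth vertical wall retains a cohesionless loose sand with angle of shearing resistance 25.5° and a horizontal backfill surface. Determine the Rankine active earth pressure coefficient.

K_a = (1 − sin φ)/(1 + sin φ) = (1 − sin 25.5°)/(1 + sin 25.5°) = 0.3981.

0.398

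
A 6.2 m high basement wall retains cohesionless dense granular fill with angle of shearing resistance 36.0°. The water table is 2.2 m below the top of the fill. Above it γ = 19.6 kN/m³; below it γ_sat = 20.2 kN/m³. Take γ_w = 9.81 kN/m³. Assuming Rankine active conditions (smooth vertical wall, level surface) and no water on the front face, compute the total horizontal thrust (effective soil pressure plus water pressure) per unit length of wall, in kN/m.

K_a = tan²(45° − φ/2) = 0.2596.
γ' = 20.2 − 9.81 = 10.39 kN/m³. Depth below WT = 4.0 m.
σ'_h at WT = K_a γ d_w = 11.19 kPa; at base = 11.19 + K_a γ' × 4.0 = 21.98 kPa.
P₁ (0–2.2 m) = ½×11.19×2.2 = 12.31. P₂ (2.2–6.2 m) = ½(11.19+21.98)×4.0 = 66.36.
P_w = ½ γ_w h₂² = 0.5×9.81×4.0² = 78.48. Total = 12.31+66.36+78.48 = 157.2 kN/m.

157 kN/m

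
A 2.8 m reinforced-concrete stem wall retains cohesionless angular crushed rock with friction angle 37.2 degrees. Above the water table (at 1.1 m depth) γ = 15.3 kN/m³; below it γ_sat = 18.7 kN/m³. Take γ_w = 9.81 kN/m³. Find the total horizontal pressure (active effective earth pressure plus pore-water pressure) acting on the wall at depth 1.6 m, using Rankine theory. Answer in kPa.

10.1 kPa

K_a = (1 − sin φ)/(1 + sin φ) = 0.2464.
γ' = 18.7 − 9.81 = 8.890 kN/m³.
Effective vertical stress at 1.6 m: σ'_v = 15.3×1.1 + 8.890×0.500 = 21.28 kPa.
σ'_h = K_a σ'_v = 0.2464 × 21.28 = 5.243 kPa; u = γ_w × 0.500 = 4.905 kPa.
Total σ_h = 5.243 + 4.905 = 10.15 kPa.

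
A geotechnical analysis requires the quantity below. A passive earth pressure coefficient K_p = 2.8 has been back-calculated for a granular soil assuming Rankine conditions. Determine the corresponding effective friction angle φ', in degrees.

28.3°

K_p = (1+sin φ)/(1−sin φ) ⇒ sin φ = (K_p − 1)/(K_p + 1) = 0.4737.
φ = arcsin(0.4737) = 28.27°.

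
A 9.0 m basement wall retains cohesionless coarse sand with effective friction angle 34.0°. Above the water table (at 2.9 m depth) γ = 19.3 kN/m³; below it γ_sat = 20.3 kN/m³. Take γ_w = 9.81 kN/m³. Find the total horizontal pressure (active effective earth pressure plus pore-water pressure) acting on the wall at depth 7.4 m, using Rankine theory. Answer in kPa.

K_a = (1 − sin φ)/(1 + sin φ) = 0.2827.
γ' = 20.3 − 9.81 = 10.49 kN/m³.
Effective vertical stress at 7.4 m: σ'_v = 19.3×2.9 + 10.49×4.50 = 103.2 kPa.
σ'_h = K_a σ'_v = 0.2827 × 103.2 = 29.17 kPa; u = γ_w × 4.50 = 44.15 kPa.
Total σ_h = 29.17 + 44.15 = 73.31 kPa.

73.3 kPa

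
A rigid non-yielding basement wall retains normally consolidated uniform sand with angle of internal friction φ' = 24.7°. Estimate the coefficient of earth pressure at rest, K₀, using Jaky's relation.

0.582

K₀ = 1 − sin φ' = 1 − sin 24.7° = 0.5821.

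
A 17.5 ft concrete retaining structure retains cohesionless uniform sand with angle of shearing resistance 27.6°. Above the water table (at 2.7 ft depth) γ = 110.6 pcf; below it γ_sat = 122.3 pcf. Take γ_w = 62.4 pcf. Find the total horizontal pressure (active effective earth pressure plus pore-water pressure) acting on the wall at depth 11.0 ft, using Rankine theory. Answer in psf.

K_a = (1 − sin φ)/(1 + sin φ) = 0.3668.
γ' = 122.3 − 62.4 = 59.90 pcf.
Effective vertical stress at 11.0 ft: σ'_v = 110.6×2.7 + 59.90×8.30 = 795.8 psf.
σ'_h = K_a σ'_v = 0.3668 × 795.8 = 291.9 psf; u = γ_w × 8.30 = 517.9 psf.
Total σ_h = 291.9 + 517.9 = 809.8 psf.

810 psf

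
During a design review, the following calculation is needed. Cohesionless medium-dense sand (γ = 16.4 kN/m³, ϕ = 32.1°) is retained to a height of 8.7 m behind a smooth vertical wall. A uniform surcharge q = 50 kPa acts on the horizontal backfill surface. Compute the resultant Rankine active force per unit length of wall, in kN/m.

K_a = tan²(45° − φ/2) = 0.3060.
Soil triangle: ½ K_a γ H² = 0.5×0.3060×16.4×8.7² = 189.9 kN/m.
Surcharge rectangle: K_a q H = 0.3060×50×8.7 = 133.1 kN/m.
Total = 189.9 + 133.1 = 323.0 kN/m.

323 kN/m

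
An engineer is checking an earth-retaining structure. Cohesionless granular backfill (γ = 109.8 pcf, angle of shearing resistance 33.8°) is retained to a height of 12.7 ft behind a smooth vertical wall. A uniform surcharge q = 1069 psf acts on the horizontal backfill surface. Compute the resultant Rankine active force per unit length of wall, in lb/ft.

K_a = tan²(45° − φ/2) = 0.2851.
Soil triangle: ½ K_a γ H² = 0.5×0.2851×109.8×12.7² = 2525 lb/ft.
Surcharge rectangle: K_a q H = 0.2851×1069×12.7 = 3871 lb/ft.
Total = 2525 + 3871 = 6395 lb/ft.

6400 lb/ft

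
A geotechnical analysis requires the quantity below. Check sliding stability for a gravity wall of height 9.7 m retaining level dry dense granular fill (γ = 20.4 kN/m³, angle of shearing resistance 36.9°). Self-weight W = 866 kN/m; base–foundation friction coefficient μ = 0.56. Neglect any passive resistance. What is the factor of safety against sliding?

K_a = tan²(45° − 36.9°/2) = 0.2497.
P_a = ½K_aγH² = 0.5×0.2497×20.4×9.7² = 239.6 kN/m, acting at H/3 = 3.233 m above the base.
FS_sliding = μW / P_a = 0.56×866 / 239.6 = 2.024.

2.02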